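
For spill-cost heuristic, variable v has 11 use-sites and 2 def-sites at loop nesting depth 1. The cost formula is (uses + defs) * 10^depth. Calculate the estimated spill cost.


uses + defs = 11 + 2 = 13
10^1 = 10
Spill cost = 13 * 10 = 130

130


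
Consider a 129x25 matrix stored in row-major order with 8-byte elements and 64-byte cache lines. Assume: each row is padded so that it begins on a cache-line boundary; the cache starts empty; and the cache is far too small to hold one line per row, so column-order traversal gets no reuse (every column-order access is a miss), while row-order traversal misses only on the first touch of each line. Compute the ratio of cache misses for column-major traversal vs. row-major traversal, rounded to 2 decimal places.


Each row occupies 25 * 8 = 200 bytes and starts on a line boundary, so it spans ceil(200 / 64) = 4 cache lines.
Row-major traversal misses (one per line touched): 129 * ceil(25 * 8 / 64) = 516
Column-major traversal misses (no reuse, every access misses): 129 * 25 = 3225
Ratio = 3225 / 516 = 6.25

6.25


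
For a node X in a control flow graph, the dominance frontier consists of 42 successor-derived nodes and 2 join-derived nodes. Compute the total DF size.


DF(X) = direct successor contributions + join point contributions
= 42 + 2 = 44

44


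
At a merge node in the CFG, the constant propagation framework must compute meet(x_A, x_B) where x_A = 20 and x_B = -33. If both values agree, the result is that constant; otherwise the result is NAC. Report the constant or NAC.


Meet operation: if both paths give the same constant, result is that constant; if they differ, result is NAC (not-a-constant).
Path A: 20, Path B: -33 -> differ
Result: not-a-constant -> NAC

NAC


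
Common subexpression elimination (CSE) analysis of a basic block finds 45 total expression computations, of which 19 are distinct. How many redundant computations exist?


CSE count = total expressions - unique expressions
= 45 - 19 = 26

26


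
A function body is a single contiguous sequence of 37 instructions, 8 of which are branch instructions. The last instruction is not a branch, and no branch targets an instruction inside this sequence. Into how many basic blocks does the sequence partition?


With no in-sequence branch targets, the leaders are the first instruction plus the instruction after each branch.
Number of basic blocks = branches + 1
= 8 + 1 = 9

9


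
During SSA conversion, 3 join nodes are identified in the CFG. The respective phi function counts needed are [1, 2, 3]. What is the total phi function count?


Total phi functions = sum of phi functions at each join node
= 1 + 2 + 3 = 6

6


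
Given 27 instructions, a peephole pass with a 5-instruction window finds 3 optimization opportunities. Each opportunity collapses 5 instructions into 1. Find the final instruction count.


Each match removes 4 instructions.
Total removed = 3 * 4 = 12
Remaining = 27 - 12 = 15

15


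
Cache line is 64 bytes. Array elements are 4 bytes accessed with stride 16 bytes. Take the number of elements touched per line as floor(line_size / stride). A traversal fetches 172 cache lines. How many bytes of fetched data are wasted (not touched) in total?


Elements per line = floor(64 / 16) = 4
Bytes used per line = 4 * 4 = 16
Wasted per line = 64 - 16 = 48
Total wasted = 48 * 172 = 8256

8256


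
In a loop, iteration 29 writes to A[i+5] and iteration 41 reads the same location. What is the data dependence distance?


Distance = read iteration - write iteration
= 41 - 29 = 12

12


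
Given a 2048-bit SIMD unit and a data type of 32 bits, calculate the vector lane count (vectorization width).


Width = SIMD bits / data type bits
= 2048 / 32 = 64

64


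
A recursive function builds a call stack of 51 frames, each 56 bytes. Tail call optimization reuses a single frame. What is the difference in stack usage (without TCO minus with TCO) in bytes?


Without TCO: 51 * 56 = 2856 bytes
With TCO: reuse 1 frame = 56 bytes
Savings = 2856 - 56 = 2800

2800


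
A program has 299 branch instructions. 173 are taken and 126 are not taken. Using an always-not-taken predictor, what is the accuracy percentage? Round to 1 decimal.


Predictor: always-not-taken
Correct predictions = 126
Accuracy = 126 / 299 * 100 = 42.1%

42.1


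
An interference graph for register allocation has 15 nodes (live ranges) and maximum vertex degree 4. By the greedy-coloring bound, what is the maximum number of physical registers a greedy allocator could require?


Greedy coloring never needs more than (max_degree + 1) colors: when coloring a vertex, at most max_degree neighbors are already colored.
Upper bound = 4 + 1 = 5

5


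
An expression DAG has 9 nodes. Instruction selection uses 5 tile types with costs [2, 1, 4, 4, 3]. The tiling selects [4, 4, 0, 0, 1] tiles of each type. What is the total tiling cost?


Total cost = sum(count_i * cost_i)
= 4*2 + 4*1 + 0*4 + 0*4 + 1*3
= 15

15


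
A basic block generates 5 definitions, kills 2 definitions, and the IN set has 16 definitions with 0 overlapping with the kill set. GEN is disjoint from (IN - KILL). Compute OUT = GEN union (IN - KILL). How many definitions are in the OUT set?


IN - KILL: 16 - 0 = 16 surviving definitions
OUT = GEN + surviving = 5 + 16 = 21

21


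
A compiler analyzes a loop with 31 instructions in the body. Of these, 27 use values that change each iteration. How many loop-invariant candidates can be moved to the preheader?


Invariant candidates = total - loop-dependent
= 31 - 27 = 4

4


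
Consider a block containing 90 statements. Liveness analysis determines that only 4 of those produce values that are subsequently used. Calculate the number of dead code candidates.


Dead code = total statements - live definitions
= 90 - 4 = 86

86


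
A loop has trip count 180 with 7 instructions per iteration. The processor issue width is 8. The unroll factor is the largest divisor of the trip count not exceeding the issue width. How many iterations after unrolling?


Largest divisor of 180 <= 8 is 6
New iterations = 180 / 6 = 30

30


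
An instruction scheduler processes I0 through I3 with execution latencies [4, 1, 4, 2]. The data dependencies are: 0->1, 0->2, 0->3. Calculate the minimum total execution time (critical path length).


Compute longest path through dependency graph: dist(Ik) = max over predecessors of dist + latency(Ik).
dist(I0) = latency 4 = 4
dist(I1) = dist(I0) + 1 = 4 + 1 = 5
dist(I2) = dist(I0) + 4 = 4 + 4 = 8
dist(I3) = dist(I0) + 2 = 4 + 2 = 6
Critical path = max dist = 8

8


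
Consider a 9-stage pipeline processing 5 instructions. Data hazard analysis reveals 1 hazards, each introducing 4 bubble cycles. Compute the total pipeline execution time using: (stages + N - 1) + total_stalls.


Base cycles = 9 + 5 - 1 = 13
Total stalls = 1 * 4 = 4
Total = 13 + 4 = 17

17


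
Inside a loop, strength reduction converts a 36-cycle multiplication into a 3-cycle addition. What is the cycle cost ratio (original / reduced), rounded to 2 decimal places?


Ratio = mult_cost / add_cost = 36 / 3 = 12.0

12.0


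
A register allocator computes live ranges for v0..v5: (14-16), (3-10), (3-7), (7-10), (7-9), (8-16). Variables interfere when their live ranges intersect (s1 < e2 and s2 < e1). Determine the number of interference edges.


Check all pairs for overlapping intervals.
Two intervals (s1,e1) and (s2,e2) overlap if s1 < e2 and s2 < e1.
v0 (14-16) vs v1..v5: overlaps v5 -> 1
v1 (3-10) vs v2..v5: overlaps v2, v3, v4, v5 -> 4
v2 (3-7) vs v3..v5: overlaps none -> 0
v3 (7-10) vs v4..v5: overlaps v4, v5 -> 2
v4 (7-9) vs v5: overlaps v5 -> 1
Total overlapping pairs = 1 + 4 + 0 + 2 + 1 = 8

8


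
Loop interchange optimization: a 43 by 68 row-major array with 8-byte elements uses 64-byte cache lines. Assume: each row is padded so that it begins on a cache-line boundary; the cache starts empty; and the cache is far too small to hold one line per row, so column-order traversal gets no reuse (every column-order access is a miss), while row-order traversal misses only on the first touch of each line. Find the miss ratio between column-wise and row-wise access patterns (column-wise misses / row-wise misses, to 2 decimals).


Each row occupies 68 * 8 = 544 bytes and starts on a line boundary, so it spans ceil(544 / 64) = 9 cache lines.
Row-major traversal misses (one per line touched): 43 * ceil(68 * 8 / 64) = 387
Column-major traversal misses (no reuse, every access misses): 43 * 68 = 2924
Ratio = 2924 / 387 = 7.56

7.56


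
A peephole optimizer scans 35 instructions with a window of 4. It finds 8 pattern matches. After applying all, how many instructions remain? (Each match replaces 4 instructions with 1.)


Each match removes 3 instructions.
Total removed = 8 * 3 = 24
Remaining = 35 - 24 = 11

11


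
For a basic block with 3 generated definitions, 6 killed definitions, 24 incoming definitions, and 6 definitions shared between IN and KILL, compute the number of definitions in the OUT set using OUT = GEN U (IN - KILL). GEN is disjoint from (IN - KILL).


IN - KILL: 24 - 6 = 18 surviving definitions
OUT = GEN + surviving = 3 + 18 = 21

21


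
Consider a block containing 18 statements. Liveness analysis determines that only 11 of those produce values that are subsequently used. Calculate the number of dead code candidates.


Dead code = total statements - live definitions
= 18 - 11 = 7

7


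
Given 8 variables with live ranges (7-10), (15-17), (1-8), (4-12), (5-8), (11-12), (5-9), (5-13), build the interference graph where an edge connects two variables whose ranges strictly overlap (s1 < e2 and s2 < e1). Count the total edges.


Check all pairs for overlapping intervals.
Two intervals (s1,e1) and (s2,e2) overlap if s1 < e2 and s2 < e1.
v0 (7-10) vs v1..v7: overlaps v2, v3, v4, v6, v7 -> 5
v1 (15-17) vs v2..v7: overlaps none -> 0
v2 (1-8) vs v3..v7: overlaps v3, v4, v6, v7 -> 4
v3 (4-12) vs v4..v7: overlaps v4, v5, v6, v7 -> 4
v4 (5-8) vs v5..v7: overlaps v6, v7 -> 2
v5 (11-12) vs v6..v7: overlaps v7 -> 1
v6 (5-9) vs v7: overlaps v7 -> 1
Total overlapping pairs = 5 + 0 + 4 + 4 + 2 + 1 + 1 = 17

17


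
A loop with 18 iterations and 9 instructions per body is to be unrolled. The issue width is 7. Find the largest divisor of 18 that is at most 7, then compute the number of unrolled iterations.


Largest divisor of 18 <= 7 is 6
New iterations = 18 / 6 = 3

3


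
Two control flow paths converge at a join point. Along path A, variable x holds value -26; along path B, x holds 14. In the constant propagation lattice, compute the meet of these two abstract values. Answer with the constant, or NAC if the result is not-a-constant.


Meet operation: if both paths give the same constant, result is that constant; if they differ, result is NAC (not-a-constant).
Path A: -26, Path B: 14 -> differ
Result: not-a-constant -> NAC

NAC


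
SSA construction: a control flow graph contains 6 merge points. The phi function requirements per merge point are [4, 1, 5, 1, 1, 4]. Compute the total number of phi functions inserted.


Total phi functions = sum of phi functions at each join node
= 4 + 1 + 5 + 1 + 1 + 4 = 16

16


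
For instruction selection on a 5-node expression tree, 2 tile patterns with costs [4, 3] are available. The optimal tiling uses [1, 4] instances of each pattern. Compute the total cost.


Total cost = sum(count_i * cost_i)
= 1*4 + 4*3
= 16

16


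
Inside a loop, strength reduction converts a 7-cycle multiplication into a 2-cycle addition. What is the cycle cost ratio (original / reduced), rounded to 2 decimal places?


Ratio = mult_cost / add_cost = 7 / 2 = 3.5

3.5


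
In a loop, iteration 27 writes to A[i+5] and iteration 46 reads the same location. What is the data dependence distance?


Distance = read iteration - write iteration
= 46 - 27 = 19

19


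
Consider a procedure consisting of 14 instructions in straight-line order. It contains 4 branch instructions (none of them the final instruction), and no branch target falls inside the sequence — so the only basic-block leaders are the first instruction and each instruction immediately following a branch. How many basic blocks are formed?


With no in-sequence branch targets, the leaders are the first instruction plus the instruction after each branch.
Number of basic blocks = branches + 1
= 4 + 1 = 5

5


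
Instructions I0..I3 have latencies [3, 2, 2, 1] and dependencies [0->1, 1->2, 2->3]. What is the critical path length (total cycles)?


Compute longest path through dependency graph: dist(Ik) = max over predecessors of dist + latency(Ik).
dist(I0) = latency 3 = 3
dist(I1) = dist(I0) + 2 = 3 + 2 = 5
dist(I2) = dist(I1) + 2 = 5 + 2 = 7
dist(I3) = dist(I2) + 1 = 7 + 1 = 8
Critical path = max dist = 8

8


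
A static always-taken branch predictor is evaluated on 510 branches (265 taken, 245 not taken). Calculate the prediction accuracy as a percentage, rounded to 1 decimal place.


Predictor: always-taken
Correct predictions = 265
Accuracy = 265 / 510 * 100 = 52.0%

52.0


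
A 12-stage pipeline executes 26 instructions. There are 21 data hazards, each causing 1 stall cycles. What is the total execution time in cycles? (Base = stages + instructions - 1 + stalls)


Base cycles = 12 + 26 - 1 = 37
Total stalls = 21 * 1 = 21
Total = 37 + 21 = 58

58


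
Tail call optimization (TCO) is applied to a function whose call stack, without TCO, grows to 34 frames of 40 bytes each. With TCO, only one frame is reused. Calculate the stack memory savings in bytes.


Without TCO: 34 * 40 = 1360 bytes
With TCO: reuse 1 frame = 40 bytes
Savings = 1360 - 40 = 1320

1320


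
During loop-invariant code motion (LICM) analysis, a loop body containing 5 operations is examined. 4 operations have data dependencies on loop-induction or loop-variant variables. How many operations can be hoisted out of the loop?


Invariant candidates = total - loop-dependent
= 5 - 4 = 1

1


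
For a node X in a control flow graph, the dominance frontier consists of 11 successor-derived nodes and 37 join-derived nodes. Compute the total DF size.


DF(X) = direct successor contributions + join point contributions
= 11 + 37 = 48

48


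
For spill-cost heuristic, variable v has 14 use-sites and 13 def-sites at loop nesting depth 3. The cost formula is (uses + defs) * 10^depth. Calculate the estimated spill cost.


uses + defs = 14 + 13 = 27
10^3 = 1000
Spill cost = 27 * 1000 = 27000

27000


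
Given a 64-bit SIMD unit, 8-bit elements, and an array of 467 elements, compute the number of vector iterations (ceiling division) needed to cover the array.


Width = 64 / 8 = 8 elements per vector op
Iterations = ceil(467 / 8) = 59

59


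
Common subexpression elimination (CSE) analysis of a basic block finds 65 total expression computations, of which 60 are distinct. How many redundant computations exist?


CSE count = total expressions - unique expressions
= 65 - 60 = 5

5


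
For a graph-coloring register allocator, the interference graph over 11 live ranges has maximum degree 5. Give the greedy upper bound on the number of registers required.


Greedy coloring never needs more than (max_degree + 1) colors: when coloring a vertex, at most max_degree neighbors are already colored.
Upper bound = 5 + 1 = 6

6


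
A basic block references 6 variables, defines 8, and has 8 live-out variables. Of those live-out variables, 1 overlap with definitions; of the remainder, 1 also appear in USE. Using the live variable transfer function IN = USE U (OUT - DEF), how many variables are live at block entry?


OUT - DEF: 8 - 1 = 7
|IN| = |USE| + |OUT - DEF| - |USE ∩ (OUT - DEF)| = 6 + 7 - 1 = 12

12


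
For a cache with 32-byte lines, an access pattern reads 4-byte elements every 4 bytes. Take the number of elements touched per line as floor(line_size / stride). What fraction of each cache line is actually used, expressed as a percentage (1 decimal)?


Elements per cache line = floor(32 / 4) = 8
Bytes used = 8 * 4 = 32
Utilization = 32 / 32 * 100 = 100.0%

100.0


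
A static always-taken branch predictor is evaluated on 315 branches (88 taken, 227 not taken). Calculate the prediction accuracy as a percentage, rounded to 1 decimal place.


Predictor: always-taken
Correct predictions = 88
Accuracy = 88 / 315 * 100 = 27.9%

27.9


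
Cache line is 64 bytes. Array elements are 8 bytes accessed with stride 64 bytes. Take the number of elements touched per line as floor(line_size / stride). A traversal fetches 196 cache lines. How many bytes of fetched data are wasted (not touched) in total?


Elements per line = floor(64 / 64) = 1
Bytes used per line = 1 * 8 = 8
Wasted per line = 64 - 8 = 56
Total wasted = 56 * 196 = 10976

10976


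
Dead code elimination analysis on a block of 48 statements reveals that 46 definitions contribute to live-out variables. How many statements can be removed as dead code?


Dead code = total statements - live definitions
= 48 - 46 = 2

2


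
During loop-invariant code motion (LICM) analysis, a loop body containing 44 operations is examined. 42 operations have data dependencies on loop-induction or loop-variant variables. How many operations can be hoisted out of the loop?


Invariant candidates = total - loop-dependent
= 44 - 42 = 2

2


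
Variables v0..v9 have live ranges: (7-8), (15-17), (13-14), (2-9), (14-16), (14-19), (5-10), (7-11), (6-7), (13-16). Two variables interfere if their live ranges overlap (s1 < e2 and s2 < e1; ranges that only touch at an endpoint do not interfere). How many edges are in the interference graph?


Check all pairs for overlapping intervals.
Two intervals (s1,e1) and (s2,e2) overlap if s1 < e2 and s2 < e1.
v0 (7-8) vs v1..v9: overlaps v3, v6, v7 -> 3
v1 (15-17) vs v2..v9: overlaps v4, v5, v9 -> 3
v2 (13-14) vs v3..v9: overlaps v9 -> 1
v3 (2-9) vs v4..v9: overlaps v6, v7, v8 -> 3
v4 (14-16) vs v5..v9: overlaps v5, v9 -> 2
v5 (14-19) vs v6..v9: overlaps v9 -> 1
v6 (5-10) vs v7..v9: overlaps v7, v8 -> 2
v7 (7-11) vs v8..v9: overlaps none -> 0
v8 (6-7) vs v9: overlaps none -> 0
Total overlapping pairs = 3 + 3 + 1 + 3 + 2 + 1 + 2 + 0 + 0 = 15

15


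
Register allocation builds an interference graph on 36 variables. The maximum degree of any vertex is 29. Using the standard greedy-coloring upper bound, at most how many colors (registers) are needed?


Greedy coloring never needs more than (max_degree + 1) colors: when coloring a vertex, at most max_degree neighbors are already colored.
Upper bound = 29 + 1 = 30

30


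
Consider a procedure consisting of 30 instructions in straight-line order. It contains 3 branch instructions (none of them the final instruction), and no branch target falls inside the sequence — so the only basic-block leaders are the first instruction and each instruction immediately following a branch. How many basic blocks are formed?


With no in-sequence branch targets, the leaders are the first instruction plus the instruction after each branch.
Number of basic blocks = branches + 1
= 3 + 1 = 4

4


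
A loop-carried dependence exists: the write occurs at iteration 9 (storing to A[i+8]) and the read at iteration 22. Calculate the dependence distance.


Distance = read iteration - write iteration
= 22 - 9 = 13

13


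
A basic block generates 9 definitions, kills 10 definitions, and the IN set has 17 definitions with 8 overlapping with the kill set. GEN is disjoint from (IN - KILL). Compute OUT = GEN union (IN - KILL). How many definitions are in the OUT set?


IN - KILL: 17 - 8 = 9 surviving definitions
OUT = GEN + surviving = 9 + 9 = 18

18


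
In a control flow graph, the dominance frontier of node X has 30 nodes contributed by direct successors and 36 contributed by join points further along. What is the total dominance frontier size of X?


DF(X) = direct successor contributions + join point contributions
= 30 + 36 = 66

66


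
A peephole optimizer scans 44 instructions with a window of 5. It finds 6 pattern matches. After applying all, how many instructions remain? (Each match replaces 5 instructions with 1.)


Each match removes 4 instructions.
Total removed = 6 * 4 = 24
Remaining = 44 - 24 = 20

20


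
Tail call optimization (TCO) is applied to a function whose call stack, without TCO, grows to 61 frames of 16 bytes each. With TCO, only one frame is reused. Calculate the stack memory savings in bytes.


Without TCO: 61 * 16 = 976 bytes
With TCO: reuse 1 frame = 16 bytes
Savings = 976 - 16 = 960

960


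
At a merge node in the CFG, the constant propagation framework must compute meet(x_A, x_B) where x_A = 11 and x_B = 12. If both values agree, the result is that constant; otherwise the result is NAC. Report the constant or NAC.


Meet operation: if both paths give the same constant, result is that constant; if they differ, result is NAC (not-a-constant).
Path A: 11, Path B: 12 -> differ
Result: not-a-constant -> NAC

NAC


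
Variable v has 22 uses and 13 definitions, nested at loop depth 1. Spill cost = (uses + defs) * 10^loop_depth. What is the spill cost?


uses + defs = 22 + 13 = 35
10^1 = 10
Spill cost = 35 * 10 = 350

350


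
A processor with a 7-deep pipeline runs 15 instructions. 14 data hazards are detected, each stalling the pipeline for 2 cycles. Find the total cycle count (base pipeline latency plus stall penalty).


Base cycles = 7 + 15 - 1 = 21
Total stalls = 14 * 2 = 28
Total = 21 + 28 = 49

49


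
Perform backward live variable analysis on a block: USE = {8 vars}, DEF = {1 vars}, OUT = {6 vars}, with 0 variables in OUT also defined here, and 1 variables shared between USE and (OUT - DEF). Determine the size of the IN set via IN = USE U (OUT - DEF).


OUT - DEF: 6 - 0 = 6
|IN| = |USE| + |OUT - DEF| - |USE ∩ (OUT - DEF)| = 8 + 6 - 1 = 13

13


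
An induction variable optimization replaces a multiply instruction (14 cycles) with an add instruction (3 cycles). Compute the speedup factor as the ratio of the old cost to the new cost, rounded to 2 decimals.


Ratio = mult_cost / add_cost = 14 / 3 = 4.67

4.67


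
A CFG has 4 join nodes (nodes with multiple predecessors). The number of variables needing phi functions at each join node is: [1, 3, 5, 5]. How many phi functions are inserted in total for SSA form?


Total phi functions = sum of phi functions at each join node
= 1 + 3 + 5 + 5 = 14

14


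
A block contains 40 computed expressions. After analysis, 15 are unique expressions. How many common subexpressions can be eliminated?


CSE count = total expressions - unique expressions
= 40 - 15 = 25

25


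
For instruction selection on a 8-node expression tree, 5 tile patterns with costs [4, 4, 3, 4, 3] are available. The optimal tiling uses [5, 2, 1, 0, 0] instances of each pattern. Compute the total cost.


Total cost = sum(count_i * cost_i)
= 5*4 + 2*4 + 1*3 + 0*4 + 0*3
= 31

31


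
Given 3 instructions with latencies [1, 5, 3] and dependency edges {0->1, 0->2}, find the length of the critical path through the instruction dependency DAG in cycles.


Compute longest path through dependency graph: dist(Ik) = max over predecessors of dist + latency(Ik).
dist(I0) = latency 1 = 1
dist(I1) = dist(I0) + 5 = 1 + 5 = 6
dist(I2) = dist(I0) + 3 = 1 + 3 = 4
Critical path = max dist = 6

6


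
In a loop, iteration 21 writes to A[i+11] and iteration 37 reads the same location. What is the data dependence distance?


Distance = read iteration - write iteration
= 37 - 21 = 16

16


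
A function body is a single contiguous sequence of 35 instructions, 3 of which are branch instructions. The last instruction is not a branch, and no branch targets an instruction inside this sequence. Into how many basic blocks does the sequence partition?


With no in-sequence branch targets, the leaders are the first instruction plus the instruction after each branch.
Number of basic blocks = branches + 1
= 3 + 1 = 4

4


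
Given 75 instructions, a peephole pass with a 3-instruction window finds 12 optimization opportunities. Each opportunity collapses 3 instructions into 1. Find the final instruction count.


Each match removes 2 instructions.
Total removed = 12 * 2 = 24
Remaining = 75 - 24 = 51

51


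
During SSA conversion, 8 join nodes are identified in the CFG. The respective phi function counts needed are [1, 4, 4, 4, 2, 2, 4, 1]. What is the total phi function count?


Total phi functions = sum of phi functions at each join node
= 1 + 4 + 4 + 4 + 2 + 2 + 4 + 1 = 22

22


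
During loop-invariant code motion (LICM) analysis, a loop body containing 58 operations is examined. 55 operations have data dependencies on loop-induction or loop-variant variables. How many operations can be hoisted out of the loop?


Invariant candidates = total - loop-dependent
= 58 - 55 = 3

3


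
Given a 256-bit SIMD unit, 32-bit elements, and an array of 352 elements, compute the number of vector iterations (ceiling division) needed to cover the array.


Width = 256 / 32 = 8 elements per vector op
Iterations = ceil(352 / 8) = 44

44


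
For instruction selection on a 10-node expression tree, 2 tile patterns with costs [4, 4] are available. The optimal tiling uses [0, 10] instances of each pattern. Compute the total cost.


Total cost = sum(count_i * cost_i)
= 0*4 + 10*4
= 40

40


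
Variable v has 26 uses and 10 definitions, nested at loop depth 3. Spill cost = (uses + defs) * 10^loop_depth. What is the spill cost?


uses + defs = 26 + 10 = 36
10^3 = 1000
Spill cost = 36 * 1000 = 36000

36000


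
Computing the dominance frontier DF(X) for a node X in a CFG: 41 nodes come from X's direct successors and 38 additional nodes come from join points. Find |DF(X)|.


DF(X) = direct successor contributions + join point contributions
= 41 + 38 = 79

79


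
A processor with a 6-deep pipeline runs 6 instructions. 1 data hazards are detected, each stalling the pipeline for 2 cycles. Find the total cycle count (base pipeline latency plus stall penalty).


Base cycles = 6 + 6 - 1 = 11
Total stalls = 1 * 2 = 2
Total = 11 + 2 = 13

13


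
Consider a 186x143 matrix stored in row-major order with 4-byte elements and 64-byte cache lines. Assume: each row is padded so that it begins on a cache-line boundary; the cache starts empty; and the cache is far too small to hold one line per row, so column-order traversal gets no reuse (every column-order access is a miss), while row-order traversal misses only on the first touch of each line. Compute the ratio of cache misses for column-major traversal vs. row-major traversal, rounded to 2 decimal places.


Each row occupies 143 * 4 = 572 bytes and starts on a line boundary, so it spans ceil(572 / 64) = 9 cache lines.
Row-major traversal misses (one per line touched): 186 * ceil(143 * 4 / 64) = 1674
Column-major traversal misses (no reuse, every access misses): 186 * 143 = 26598
Ratio = 26598 / 1674 = 15.89

15.89


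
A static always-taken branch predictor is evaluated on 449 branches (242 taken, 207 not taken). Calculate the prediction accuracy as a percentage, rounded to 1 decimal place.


Predictor: always-taken
Correct predictions = 242
Accuracy = 242 / 449 * 100 = 53.9%

53.9


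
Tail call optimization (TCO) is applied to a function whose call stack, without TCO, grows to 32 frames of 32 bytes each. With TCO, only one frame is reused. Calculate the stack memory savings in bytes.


Without TCO: 32 * 32 = 1024 bytes
With TCO: reuse 1 frame = 32 bytes
Savings = 1024 - 32 = 992

992


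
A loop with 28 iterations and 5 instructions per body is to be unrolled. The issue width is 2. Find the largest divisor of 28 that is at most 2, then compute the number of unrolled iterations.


Largest divisor of 28 <= 2 is 2
New iterations = 28 / 2 = 14

14


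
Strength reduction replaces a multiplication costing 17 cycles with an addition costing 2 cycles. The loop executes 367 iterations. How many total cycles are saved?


Per-iteration saving = 17 - 2 = 15
Total saved = 367 * 15 = 5505

5505


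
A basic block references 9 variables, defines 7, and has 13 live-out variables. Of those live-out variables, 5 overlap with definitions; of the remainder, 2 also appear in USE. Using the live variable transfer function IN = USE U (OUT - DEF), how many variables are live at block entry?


OUT - DEF: 13 - 5 = 8
|IN| = |USE| + |OUT - DEF| - |USE ∩ (OUT - DEF)| = 9 + 8 - 2 = 15

15


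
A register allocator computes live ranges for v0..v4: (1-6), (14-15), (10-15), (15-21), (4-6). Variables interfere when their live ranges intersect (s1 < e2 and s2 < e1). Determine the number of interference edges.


Check all pairs for overlapping intervals.
Two intervals (s1,e1) and (s2,e2) overlap if s1 < e2 and s2 < e1.
v0 (1-6) vs v1..v4: overlaps v4 -> 1
v1 (14-15) vs v2..v4: overlaps v2 -> 1
v2 (10-15) vs v3..v4: overlaps none -> 0
v3 (15-21) vs v4: overlaps none -> 0
Total overlapping pairs = 1 + 1 + 0 + 0 = 2

2


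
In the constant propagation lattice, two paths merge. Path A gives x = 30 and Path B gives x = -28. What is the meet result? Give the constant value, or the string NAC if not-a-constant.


Meet operation: if both paths give the same constant, result is that constant; if they differ, result is NAC (not-a-constant).
Path A: 30, Path B: -28 -> differ
Result: not-a-constant -> NAC

NAC


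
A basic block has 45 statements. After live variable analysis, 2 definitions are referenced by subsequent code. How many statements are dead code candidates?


Dead code = total statements - live definitions
= 45 - 2 = 43

43


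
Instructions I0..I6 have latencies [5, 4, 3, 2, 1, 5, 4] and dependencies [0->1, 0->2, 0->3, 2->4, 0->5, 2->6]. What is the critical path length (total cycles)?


Compute longest path through dependency graph: dist(Ik) = max over predecessors of dist + latency(Ik).
dist(I0) = latency 5 = 5
dist(I1) = dist(I0) + 4 = 5 + 4 = 9
dist(I2) = dist(I0) + 3 = 5 + 3 = 8
dist(I3) = dist(I0) + 2 = 5 + 2 = 7
dist(I4) = dist(I2) + 1 = 8 + 1 = 9
dist(I5) = dist(I0) + 5 = 5 + 5 = 10
dist(I6) = dist(I2) + 4 = 8 + 4 = 12
Critical path = max dist = 12

12


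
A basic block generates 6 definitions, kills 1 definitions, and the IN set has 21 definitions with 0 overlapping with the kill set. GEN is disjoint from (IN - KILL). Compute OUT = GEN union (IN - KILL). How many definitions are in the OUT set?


IN - KILL: 21 - 0 = 21 surviving definitions
OUT = GEN + surviving = 6 + 21 = 27

27


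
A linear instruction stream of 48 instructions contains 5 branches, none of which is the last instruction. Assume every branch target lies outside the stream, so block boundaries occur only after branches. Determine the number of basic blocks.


With no in-sequence branch targets, the leaders are the first instruction plus the instruction after each branch.
Number of basic blocks = branches + 1
= 5 + 1 = 6

6


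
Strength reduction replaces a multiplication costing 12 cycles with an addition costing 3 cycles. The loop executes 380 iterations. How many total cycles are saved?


Per-iteration saving = 12 - 3 = 9
Total saved = 380 * 9 = 3420

3420


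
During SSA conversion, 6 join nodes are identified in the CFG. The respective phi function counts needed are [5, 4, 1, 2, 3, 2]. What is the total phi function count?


Total phi functions = sum of phi functions at each join node
= 5 + 4 + 1 + 2 + 3 + 2 = 17

17


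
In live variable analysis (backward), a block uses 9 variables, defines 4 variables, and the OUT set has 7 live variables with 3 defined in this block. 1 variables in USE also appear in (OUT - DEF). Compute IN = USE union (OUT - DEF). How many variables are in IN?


OUT - DEF: 7 - 3 = 4
|IN| = |USE| + |OUT - DEF| - |USE ∩ (OUT - DEF)| = 9 + 4 - 1 = 12

12


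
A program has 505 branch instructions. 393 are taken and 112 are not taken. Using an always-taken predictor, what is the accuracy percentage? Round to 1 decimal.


Predictor: always-taken
Correct predictions = 393
Accuracy = 393 / 505 * 100 = 77.8%

77.8


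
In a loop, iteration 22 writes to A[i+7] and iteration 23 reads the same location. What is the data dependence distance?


Distance = read iteration - write iteration
= 23 - 22 = 1

1


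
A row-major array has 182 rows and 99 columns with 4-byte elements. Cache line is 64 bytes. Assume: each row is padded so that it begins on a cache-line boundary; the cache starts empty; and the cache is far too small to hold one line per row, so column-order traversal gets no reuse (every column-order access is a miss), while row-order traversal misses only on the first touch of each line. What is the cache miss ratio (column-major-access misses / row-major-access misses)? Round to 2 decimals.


Each row occupies 99 * 4 = 396 bytes and starts on a line boundary, so it spans ceil(396 / 64) = 7 cache lines.
Row-major traversal misses (one per line touched): 182 * ceil(99 * 4 / 64) = 1274
Column-major traversal misses (no reuse, every access misses): 182 * 99 = 18018
Ratio = 18018 / 1274 = 14.14

14.14


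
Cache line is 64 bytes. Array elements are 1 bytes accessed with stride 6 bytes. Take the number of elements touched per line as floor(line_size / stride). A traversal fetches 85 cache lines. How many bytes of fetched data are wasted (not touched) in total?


Elements per line = floor(64 / 6) = 10
Bytes used per line = 10 * 1 = 10
Wasted per line = 64 - 10 = 54
Total wasted = 54 * 85 = 4590

4590


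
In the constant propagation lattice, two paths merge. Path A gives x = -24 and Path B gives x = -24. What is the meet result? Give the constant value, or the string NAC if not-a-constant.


Meet operation: if both paths give the same constant, result is that constant; if they differ, result is NAC (not-a-constant).
Path A: -24, Path B: -24 -> equal
Result: constant -> -24

-24


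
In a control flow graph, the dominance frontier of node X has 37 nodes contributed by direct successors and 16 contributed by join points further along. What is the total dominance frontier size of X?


DF(X) = direct successor contributions + join point contributions
= 37 + 16 = 53

53


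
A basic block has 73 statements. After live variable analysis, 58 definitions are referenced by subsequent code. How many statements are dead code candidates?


Dead code = total statements - live definitions
= 73 - 58 = 15

15


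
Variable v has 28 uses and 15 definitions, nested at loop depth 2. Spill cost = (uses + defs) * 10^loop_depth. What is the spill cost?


uses + defs = 28 + 15 = 43
10^2 = 100
Spill cost = 43 * 100 = 4300

4300


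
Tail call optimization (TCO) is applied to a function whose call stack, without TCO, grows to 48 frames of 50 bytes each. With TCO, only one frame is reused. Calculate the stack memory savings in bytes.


Without TCO: 48 * 50 = 2400 bytes
With TCO: reuse 1 frame = 50 bytes
Savings = 2400 - 50 = 2350

2350


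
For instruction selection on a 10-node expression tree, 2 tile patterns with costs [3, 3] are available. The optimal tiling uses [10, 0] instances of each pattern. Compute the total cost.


Total cost = sum(count_i * cost_i)
= 10*3 + 0*3
= 30

30


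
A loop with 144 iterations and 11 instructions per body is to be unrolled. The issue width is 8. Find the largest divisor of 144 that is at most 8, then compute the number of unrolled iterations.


Largest divisor of 144 <= 8 is 8
New iterations = 144 / 8 = 18

18


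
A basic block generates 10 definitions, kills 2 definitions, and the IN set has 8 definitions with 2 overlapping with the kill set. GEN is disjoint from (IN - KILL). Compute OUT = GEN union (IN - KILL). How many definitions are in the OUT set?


IN - KILL: 8 - 2 = 6 surviving definitions
OUT = GEN + surviving = 10 + 6 = 16

16


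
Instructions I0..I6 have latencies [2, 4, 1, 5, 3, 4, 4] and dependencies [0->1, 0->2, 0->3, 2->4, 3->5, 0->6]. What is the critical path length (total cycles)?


Compute longest path through dependency graph: dist(Ik) = max over predecessors of dist + latency(Ik).
dist(I0) = latency 2 = 2
dist(I1) = dist(I0) + 4 = 2 + 4 = 6
dist(I2) = dist(I0) + 1 = 2 + 1 = 3
dist(I3) = dist(I0) + 5 = 2 + 5 = 7
dist(I4) = dist(I2) + 3 = 3 + 3 = 6
dist(I5) = dist(I3) + 4 = 7 + 4 = 11
dist(I6) = dist(I0) + 4 = 2 + 4 = 6
Critical path = max dist = 11

11


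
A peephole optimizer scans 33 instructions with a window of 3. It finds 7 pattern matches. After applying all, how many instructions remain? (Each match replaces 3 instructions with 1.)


Each match removes 2 instructions.
Total removed = 7 * 2 = 14
Remaining = 33 - 14 = 19

19


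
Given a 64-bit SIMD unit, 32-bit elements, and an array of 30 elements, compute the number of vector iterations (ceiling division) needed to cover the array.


Width = 64 / 32 = 2 elements per vector op
Iterations = ceil(30 / 2) = 15

15


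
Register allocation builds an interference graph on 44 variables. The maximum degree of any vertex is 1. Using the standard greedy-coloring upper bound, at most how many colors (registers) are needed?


Greedy coloring never needs more than (max_degree + 1) colors: when coloring a vertex, at most max_degree neighbors are already colored.
Upper bound = 1 + 1 = 2

2


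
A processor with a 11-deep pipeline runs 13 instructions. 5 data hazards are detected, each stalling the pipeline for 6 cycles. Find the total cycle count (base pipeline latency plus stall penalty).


Base cycles = 11 + 13 - 1 = 23
Total stalls = 5 * 6 = 30
Total = 23 + 30 = 53

53


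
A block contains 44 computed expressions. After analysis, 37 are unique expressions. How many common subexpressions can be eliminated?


CSE count = total expressions - unique expressions
= 44 - 37 = 7

7


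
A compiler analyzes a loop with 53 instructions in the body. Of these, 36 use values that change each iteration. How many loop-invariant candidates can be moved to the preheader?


Invariant candidates = total - loop-dependent
= 53 - 36 = 17

17


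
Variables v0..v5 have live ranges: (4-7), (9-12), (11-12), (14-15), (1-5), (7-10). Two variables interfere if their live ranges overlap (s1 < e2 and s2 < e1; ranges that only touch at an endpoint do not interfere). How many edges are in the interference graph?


Check all pairs for overlapping intervals.
Two intervals (s1,e1) and (s2,e2) overlap if s1 < e2 and s2 < e1.
v0 (4-7) vs v1..v5: overlaps v4 -> 1
v1 (9-12) vs v2..v5: overlaps v2, v5 -> 2
v2 (11-12) vs v3..v5: overlaps none -> 0
v3 (14-15) vs v4..v5: overlaps none -> 0
v4 (1-5) vs v5: overlaps none -> 0
Total overlapping pairs = 1 + 2 + 0 + 0 + 0 = 3

3


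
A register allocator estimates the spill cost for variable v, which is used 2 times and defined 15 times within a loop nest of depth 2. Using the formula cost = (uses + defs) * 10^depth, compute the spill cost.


uses + defs = 2 + 15 = 17
10^2 = 100
Spill cost = 17 * 100 = 1700

1700


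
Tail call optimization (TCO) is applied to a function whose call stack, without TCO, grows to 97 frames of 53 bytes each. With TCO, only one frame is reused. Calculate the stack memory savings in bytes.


Without TCO: 97 * 53 = 5141 bytes
With TCO: reuse 1 frame = 53 bytes
Savings = 5141 - 53 = 5088

5088


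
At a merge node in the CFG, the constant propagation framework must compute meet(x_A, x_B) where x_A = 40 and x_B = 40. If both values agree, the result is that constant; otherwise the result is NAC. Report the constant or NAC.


Meet operation: if both paths give the same constant, result is that constant; if they differ, result is NAC (not-a-constant).
Path A: 40, Path B: 40 -> equal
Result: constant -> 40

40


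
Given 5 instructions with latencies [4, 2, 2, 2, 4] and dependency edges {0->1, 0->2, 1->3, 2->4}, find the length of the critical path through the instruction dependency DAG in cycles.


Compute longest path through dependency graph: dist(Ik) = max over predecessors of dist + latency(Ik).
dist(I0) = latency 4 = 4
dist(I1) = dist(I0) + 2 = 4 + 2 = 6
dist(I2) = dist(I0) + 2 = 4 + 2 = 6
dist(I3) = dist(I1) + 2 = 6 + 2 = 8
dist(I4) = dist(I2) + 4 = 6 + 4 = 10
Critical path = max dist = 10

10
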